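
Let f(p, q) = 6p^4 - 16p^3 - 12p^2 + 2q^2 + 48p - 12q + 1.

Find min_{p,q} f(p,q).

f(p,q) separates as A(p) + B(q) + 1, so its minimum is min A + min B + 1.
A'(p) = 24(p - 2)(p - 1)(p + 1) vanishes at p ∈ {-1, 1, 2}; B'(q) = 4q - 12 vanishes at q ∈ {3}.
Local minima of A (where A''>0): A(-1)=-38, A(2)=16. Local minima of B: B(3)=-18.
So the global minimum of f is A(-1) + B(3) + 1 = -38 − 18 + 1 = -55, attained at (-1, 3).

-55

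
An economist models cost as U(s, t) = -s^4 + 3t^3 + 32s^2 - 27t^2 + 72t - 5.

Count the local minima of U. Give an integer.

U separates as a function of s plus a function of t, so ∇U=0 decouples.
∂U/∂s = -4s(s - 4)(s + 4) = 0 at s ∈ {-4, 0, 4}; ∂U/∂t = 9(t - 4)(t - 2) = 0 at t ∈ {2, 4}.
The Hessian is diagonal: diag(U_ss, U_tt). Second derivatives: U_ss(-4)=-128, U_ss(0)=64, U_ss(4)=-128; U_tt(2)=-18, U_tt(4)=18.
Local minima occur where both diagonal entries positive: (0, 4). Count: 1.

1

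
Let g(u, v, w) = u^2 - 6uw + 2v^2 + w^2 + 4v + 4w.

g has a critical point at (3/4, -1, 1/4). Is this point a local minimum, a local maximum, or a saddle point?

The Hessian is constant: H = [[2, 0, -6], [0, 4, 0], [-6, 0, 2]].
Leading principal minors: Δ₁ = 2, Δ₂ = 8, Δ₃ = -128.
The minors fit neither the all-positive nor the alternating-sign pattern, so H is indefinite: a saddle point.

saddle point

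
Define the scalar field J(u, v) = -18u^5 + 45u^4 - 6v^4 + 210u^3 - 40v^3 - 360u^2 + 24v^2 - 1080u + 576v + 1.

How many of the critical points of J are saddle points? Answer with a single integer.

J separates as a function of u plus a function of v, so ∇J=0 decouples.
∂J/∂u = -90(u - 3)(u - 2)(u + 1)(u + 2) = 0 at u ∈ {-2, -1, 2, 3}; ∂J/∂v = -24(v - 2)(v + 3)(v + 4) = 0 at v ∈ {-4, -3, 2}.
The Hessian is diagonal: diag(J_uu, J_vv). Second derivatives: J_uu(-2)=1800, J_uu(-1)=-1080, J_uu(2)=1080, J_uu(3)=-1800; J_vv(-4)=-144, J_vv(-3)=120, J_vv(2)=-720.
Saddle points occur where the two diagonal entries have opposite signs: (-2, -4), (-2, 2), (-1, -3), (2, -4), (2, 2), (3, -3). Count: 6.

6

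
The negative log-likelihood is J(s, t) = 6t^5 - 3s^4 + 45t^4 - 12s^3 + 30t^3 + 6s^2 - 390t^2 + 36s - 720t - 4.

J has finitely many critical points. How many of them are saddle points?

J separates as a function of s plus a function of t, so ∇J=0 decouples.
∂J/∂s = -12(s - 1)(s + 1)(s + 3) = 0 at s ∈ {-3, -1, 1}; ∂J/∂t = 30(t - 2)(t + 1)(t + 3)(t + 4) = 0 at t ∈ {-4, -3, -1, 2}.
The Hessian is diagonal: diag(J_ss, J_tt). Second derivatives: J_ss(-3)=-96, J_ss(-1)=48, J_ss(1)=-96; J_tt(-4)=-540, J_tt(-3)=300, J_tt(-1)=-540, J_tt(2)=2700.
Saddle points occur where the two diagonal entries have opposite signs: (-3, -3), (-3, 2), (-1, -4), (-1, -1), (1, -3), (1, 2). Count: 6.

6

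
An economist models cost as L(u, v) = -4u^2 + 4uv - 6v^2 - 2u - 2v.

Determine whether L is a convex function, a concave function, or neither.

concave

L is quadratic, so its Hessian is the constant matrix H = [[-8, 4], [4, -12]].
det(H) = 80, tr(H) = -20.
det(H) > 0 and tr(H) < 0, so H is negative definite everywhere: concave.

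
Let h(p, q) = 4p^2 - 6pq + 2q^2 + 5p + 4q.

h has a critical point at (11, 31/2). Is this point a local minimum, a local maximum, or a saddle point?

saddle point

The Hessian of h is constant: H = [[8, -6], [-6, 4]].
det(H) = 8·4 − (-6)² = -4.
Since det(H) < 0, H is indefinite and the critical point is a saddle point.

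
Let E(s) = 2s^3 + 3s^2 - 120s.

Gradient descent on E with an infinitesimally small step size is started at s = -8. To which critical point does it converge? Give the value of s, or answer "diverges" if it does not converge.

E'(s) = 6(s - 4)(s + 5), so E'(-8) = 216.
Gradient descent moves in the -E' direction, i.e. s is decreasing.
There is no critical point below s=-8, and E' keeps the same sign, so the iterate runs off to −∞.

diverges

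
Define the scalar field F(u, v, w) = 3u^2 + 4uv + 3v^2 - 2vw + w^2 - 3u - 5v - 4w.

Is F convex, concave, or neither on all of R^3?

convex

F is quadratic, so its Hessian is the constant matrix H = [[6, 4, 0], [4, 6, -2], [0, -2, 2]].
Leading principal minors: 6, 20, 16.
All positive ⇒ H ≻ 0 ⇒ convex.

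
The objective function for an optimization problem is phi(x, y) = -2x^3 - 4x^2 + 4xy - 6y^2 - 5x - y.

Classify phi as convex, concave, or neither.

The term -2x^3 is cubic, so the Hessian is not constant.
∂²phi/∂x² = -12x - 8, which takes both signs as x varies (negative for sufficiently large x). A diagonal entry of the Hessian changing sign means the Hessian is neither positive- nor negative-semidefinite on all of R^2.

neither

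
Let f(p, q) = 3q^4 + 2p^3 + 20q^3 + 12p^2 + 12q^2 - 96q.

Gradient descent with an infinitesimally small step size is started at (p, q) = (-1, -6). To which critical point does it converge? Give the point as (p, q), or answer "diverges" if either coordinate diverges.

(0, -4)

f is separable, so gradient descent decouples: p follows -∂f/∂p, q follows -∂f/∂q.
∂f/∂p = 6p(p + 4); at p=-1 this is -18, so p increases.
∂f/∂q = 12(q - 1)(q + 2)(q + 4); at q=-6 this is -672, so q increases.
p converges to its nearest critical value 0 (a local min of the p-part); q converges to -4. The iterate converges to (0, -4).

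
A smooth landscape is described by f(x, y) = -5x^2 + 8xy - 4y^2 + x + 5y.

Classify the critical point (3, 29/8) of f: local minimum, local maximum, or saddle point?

local maximum

The Hessian of f is constant: H = [[-10, 8], [8, -8]].
det(H) = (-10)·(-8) − 8² = 16.
det(H) > 0 and tr(H) = -18 < 0, so H is negative definite and the point is a local maximum.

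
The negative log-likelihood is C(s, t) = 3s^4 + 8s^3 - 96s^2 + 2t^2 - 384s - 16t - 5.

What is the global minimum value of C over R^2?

C(s,t) separates as P(s) + Q(t) − 5, so its minimum is min P + min Q − 5.
P'(s) = 12(s - 4)(s + 2)(s + 4) vanishes at s ∈ {-4, -2, 4}; Q'(t) = 4(t - 4) vanishes at t ∈ {4}.
Local minima of P (where P''>0): P(-4)=256, P(4)=-1792. Local minima of Q: Q(4)=-32.
So the global minimum of C is P(4) + Q(4) − 5 = -1792 − 32 − 5 = -1829, attained at (4, 4).

-1829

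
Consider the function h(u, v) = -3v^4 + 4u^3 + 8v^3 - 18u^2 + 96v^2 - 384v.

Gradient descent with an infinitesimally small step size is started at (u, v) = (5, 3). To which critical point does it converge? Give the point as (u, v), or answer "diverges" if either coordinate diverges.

h is separable, so gradient descent decouples: u follows -∂h/∂u, v follows -∂h/∂v.
∂h/∂u = 12u(u - 3); at u=5 this is 120, so u decreases.
∂h/∂v = -12(v - 4)(v - 2)(v + 4); at v=3 this is 84, so v decreases.
u converges to its nearest critical value 3 (a local min of the u-part); v converges to 2. The iterate converges to (3, 2).

(3, 2)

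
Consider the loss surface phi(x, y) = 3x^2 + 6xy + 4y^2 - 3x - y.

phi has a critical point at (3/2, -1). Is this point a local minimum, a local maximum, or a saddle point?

The Hessian of phi is constant: H = [[6, 6], [6, 8]].
det(H) = 6·8 − 6² = 12.
det(H) > 0 and tr(H) = 14 > 0, so H is positive definite and the point is a local minimum.

local minimum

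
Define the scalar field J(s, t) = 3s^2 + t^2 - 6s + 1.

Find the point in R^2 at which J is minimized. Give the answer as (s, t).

J(s,t) separates as P(s) + Q(t) + 1, so its minimum is min P + min Q + 1.
P'(s) = 6s - 6 vanishes at s ∈ {1}; Q'(t) = 2t vanishes at t ∈ {0}.
Local minima of P (where P''>0): P(1)=-3. Local minima of Q: Q(0)=0.
So the global minimum of J is P(1) + Q(0) + 1 = -3 + 0 + 1 = -2, attained at (1, 0).

(1, 0)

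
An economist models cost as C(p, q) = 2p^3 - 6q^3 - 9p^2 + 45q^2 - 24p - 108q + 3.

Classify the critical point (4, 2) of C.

The mixed partial ∂²C/∂p∂q is 0, so the Hessian at any point is diag(C_pp, C_qq) = diag(6(2p - 3), 18(-2q + 5)).
At (4, 2): H = diag(30, 18).
Both eigenvalues are positive, so H is positive definite: a local minimum.

local minimum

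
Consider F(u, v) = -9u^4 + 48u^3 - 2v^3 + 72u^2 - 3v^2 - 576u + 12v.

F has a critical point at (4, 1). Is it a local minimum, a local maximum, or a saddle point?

local maximum

The mixed partial ∂²F/∂u∂v is 0, so the Hessian at any point is diag(F_uu, F_vv) = diag(36(-3u^2 + 8u + 4), -6(2v + 1)).
At (4, 1): H = diag(-432, -18).
Both eigenvalues are negative, so H is negative definite: a local maximum.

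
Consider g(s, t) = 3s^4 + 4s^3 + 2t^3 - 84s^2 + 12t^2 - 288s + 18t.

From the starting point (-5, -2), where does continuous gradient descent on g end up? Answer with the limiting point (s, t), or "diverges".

g is separable, so gradient descent decouples: s follows -∂g/∂s, t follows -∂g/∂t.
∂g/∂s = 12(s - 4)(s + 2)(s + 3); at s=-5 this is -648, so s increases.
∂g/∂t = 6(t + 1)(t + 3); at t=-2 this is -6, so t increases.
s converges to its nearest critical value -3 (a local min of the s-part); t converges to -1. The iterate converges to (-3, -1).

(-3, -1)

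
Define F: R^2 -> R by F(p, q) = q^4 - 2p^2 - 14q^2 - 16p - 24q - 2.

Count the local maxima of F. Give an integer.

1

F separates as a function of p plus a function of q, so ∇F=0 decouples.
∂F/∂p = -4(p + 4) = 0 at p ∈ {-4}; ∂F/∂q = 4(q - 3)(q + 1)(q + 2) = 0 at q ∈ {-2, -1, 3}.
The Hessian is diagonal: diag(F_pp, F_qq). Second derivatives: F_pp(-4)=-4; F_qq(-2)=20, F_qq(-1)=-16, F_qq(3)=80.
Local maxima occur where both diagonal entries negative: (-4, -1). Count: 1.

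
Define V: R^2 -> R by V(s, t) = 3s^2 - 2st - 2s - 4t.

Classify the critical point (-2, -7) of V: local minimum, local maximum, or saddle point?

The Hessian of V is constant: H = [[6, -2], [-2, 0]].
det(H) = 6·0 − (-2)² = -4.
Since det(H) < 0, H is indefinite and the critical point is a saddle point.

saddle point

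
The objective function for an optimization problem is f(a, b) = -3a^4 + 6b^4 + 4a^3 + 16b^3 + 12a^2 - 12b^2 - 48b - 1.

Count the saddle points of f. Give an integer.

5

f separates as a function of a plus a function of b, so ∇f=0 decouples.
∂f/∂a = -12a(a - 2)(a + 1) = 0 at a ∈ {-1, 0, 2}; ∂f/∂b = 24(b - 1)(b + 1)(b + 2) = 0 at b ∈ {-2, -1, 1}.
The Hessian is diagonal: diag(f_aa, f_bb). Second derivatives: f_aa(-1)=-36, f_aa(0)=24, f_aa(2)=-72; f_bb(-2)=72, f_bb(-1)=-48, f_bb(1)=144.
Saddle points occur where the two diagonal entries have opposite signs: (-1, -2), (-1, 1), (0, -1), (2, -2), (2, 1). Count: 5.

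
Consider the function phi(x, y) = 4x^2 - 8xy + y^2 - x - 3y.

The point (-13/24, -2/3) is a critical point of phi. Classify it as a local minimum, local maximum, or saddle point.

The Hessian of phi is constant: H = [[8, -8], [-8, 2]].
det(H) = 8·2 − (-8)² = -48.
Since det(H) < 0, H is indefinite and the critical point is a saddle point.

saddle point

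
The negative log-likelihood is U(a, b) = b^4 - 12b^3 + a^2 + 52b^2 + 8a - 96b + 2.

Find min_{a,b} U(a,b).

U(a,b) separates as P(a) + Q(b) + 2, so its minimum is min P + min Q + 2.
P'(a) = 2a + 8 vanishes at a ∈ {-4}; Q'(b) = 4(b - 4)(b - 3)(b - 2) vanishes at b ∈ {2, 3, 4}.
Local minima of P (where P''>0): P(-4)=-16. Local minima of Q: Q(2)=-64, Q(4)=-64.
So the global minimum of U is P(-4) + Q(2) + 2 = -16 − 64 + 2 = -78, attained at (-4, 2).

-78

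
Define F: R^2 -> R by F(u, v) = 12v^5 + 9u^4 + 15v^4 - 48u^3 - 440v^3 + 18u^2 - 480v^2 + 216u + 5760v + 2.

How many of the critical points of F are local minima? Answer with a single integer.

F separates as a function of u plus a function of v, so ∇F=0 decouples.
∂F/∂u = 36(u - 3)(u - 2)(u + 1) = 0 at u ∈ {-1, 2, 3}; ∂F/∂v = 60(v - 4)(v - 2)(v + 3)(v + 4) = 0 at v ∈ {-4, -3, 2, 4}.
The Hessian is diagonal: diag(F_uu, F_vv). Second derivatives: F_uu(-1)=432, F_uu(2)=-108, F_uu(3)=144; F_vv(-4)=-2880, F_vv(-3)=2100, F_vv(2)=-3600, F_vv(4)=6720.
Local minima occur where both diagonal entries positive: (-1, -3), (-1, 4), (3, -3), (3, 4). Count: 4.

4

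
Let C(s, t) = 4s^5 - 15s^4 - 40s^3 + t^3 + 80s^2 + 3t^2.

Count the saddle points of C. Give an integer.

C separates as a function of s plus a function of t, so ∇C=0 decouples.
∂C/∂s = 20s(s - 4)(s - 1)(s + 2) = 0 at s ∈ {-2, 0, 1, 4}; ∂C/∂t = 3t(t + 2) = 0 at t ∈ {-2, 0}.
The Hessian is diagonal: diag(C_ss, C_tt). Second derivatives: C_ss(-2)=-720, C_ss(0)=160, C_ss(1)=-180, C_ss(4)=1440; C_tt(-2)=-6, C_tt(0)=6.
Saddle points occur where the two diagonal entries have opposite signs: (-2, 0), (0, -2), (1, 0), (4, -2). Count: 4.

4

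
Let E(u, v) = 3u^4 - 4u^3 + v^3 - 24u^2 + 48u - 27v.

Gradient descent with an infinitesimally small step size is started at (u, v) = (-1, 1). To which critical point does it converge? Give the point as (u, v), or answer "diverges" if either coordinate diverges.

E is separable, so gradient descent decouples: u follows -∂E/∂u, v follows -∂E/∂v.
∂E/∂u = 12(u - 2)(u - 1)(u + 2); at u=-1 this is 72, so u decreases.
∂E/∂v = 3(v - 3)(v + 3); at v=1 this is -24, so v increases.
u converges to its nearest critical value -2 (a local min of the u-part); v converges to 3. The iterate converges to (-2, 3).

(-2, 3)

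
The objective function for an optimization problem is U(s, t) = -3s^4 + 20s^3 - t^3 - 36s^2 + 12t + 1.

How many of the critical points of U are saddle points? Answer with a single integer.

U separates as a function of s plus a function of t, so ∇U=0 decouples.
∂U/∂s = -12s(s - 3)(s - 2) = 0 at s ∈ {0, 2, 3}; ∂U/∂t = -3(t - 2)(t + 2) = 0 at t ∈ {-2, 2}.
The Hessian is diagonal: diag(U_ss, U_tt). Second derivatives: U_ss(0)=-72, U_ss(2)=24, U_ss(3)=-36; U_tt(-2)=12, U_tt(2)=-12.
Saddle points occur where the two diagonal entries have opposite signs: (0, -2), (2, 2), (3, -2). Count: 3.

3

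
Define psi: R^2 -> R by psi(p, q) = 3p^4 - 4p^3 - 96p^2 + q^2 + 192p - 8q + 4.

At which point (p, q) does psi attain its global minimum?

(-4, 4)

psi(p,q) separates as A(p) + B(q) + 4, so its minimum is min A + min B + 4.
A'(p) = 12(p - 4)(p - 1)(p + 4) vanishes at p ∈ {-4, 1, 4}; B'(q) = 2q - 8 vanishes at q ∈ {4}.
Local minima of A (where A''>0): A(-4)=-1280, A(4)=-256. Local minima of B: B(4)=-16.
So the global minimum of psi is A(-4) + B(4) + 4 = -1280 − 16 + 4 = -1292, attained at (-4, 4).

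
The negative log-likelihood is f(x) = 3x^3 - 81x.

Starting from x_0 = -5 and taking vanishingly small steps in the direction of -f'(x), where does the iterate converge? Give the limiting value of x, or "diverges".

f'(x) = 9(x - 3)(x + 3), so f'(-5) = 144.
Gradient descent moves in the -f' direction, i.e. x is decreasing.
There is no critical point below x=-5, and f' keeps the same sign, so the iterate runs off to −∞.

diverges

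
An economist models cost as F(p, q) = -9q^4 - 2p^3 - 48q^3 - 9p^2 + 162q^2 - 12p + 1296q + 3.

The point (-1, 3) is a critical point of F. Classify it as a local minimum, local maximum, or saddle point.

local maximum

The mixed partial ∂²F/∂p∂q is 0, so the Hessian at any point is diag(F_pp, F_qq) = diag(-6(2p + 3), 36(-3q^2 - 8q + 9)).
At (-1, 3): H = diag(-6, -1512).
Both eigenvalues are negative, so H is negative definite: a local maximum.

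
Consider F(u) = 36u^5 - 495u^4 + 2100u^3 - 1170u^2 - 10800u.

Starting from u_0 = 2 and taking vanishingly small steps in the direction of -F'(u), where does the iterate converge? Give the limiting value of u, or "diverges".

F'(u) = 180(u - 5)(u - 4)(u - 3)(u + 1), so F'(2) = -3240.
Gradient descent moves in the -F' direction, i.e. u is increasing.
The nearest critical point in that direction is u = 3, where F'' = 1440 > 0 (a local minimum). The iterate converges there.

3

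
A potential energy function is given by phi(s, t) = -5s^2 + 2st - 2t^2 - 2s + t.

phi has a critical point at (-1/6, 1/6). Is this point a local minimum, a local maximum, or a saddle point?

local maximum

The Hessian of phi is constant: H = [[-10, 2], [2, -4]].
det(H) = (-10)·(-4) − 2² = 36.
det(H) > 0 and tr(H) = -14 < 0, so H is negative definite and the point is a local maximum.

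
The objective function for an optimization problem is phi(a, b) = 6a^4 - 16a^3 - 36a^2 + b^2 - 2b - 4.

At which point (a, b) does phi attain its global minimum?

(3, 1)

phi(a,b) separates as P(a) + Q(b) − 4, so its minimum is min P + min Q − 4.
P'(a) = 24a(a - 3)(a + 1) vanishes at a ∈ {-1, 0, 3}; Q'(b) = 2b - 2 vanishes at b ∈ {1}.
Local minima of P (where P''>0): P(-1)=-14, P(3)=-270. Local minima of Q: Q(1)=-1.
So the global minimum of phi is P(3) + Q(1) − 4 = -270 − 1 − 4 = -275, attained at (3, 1).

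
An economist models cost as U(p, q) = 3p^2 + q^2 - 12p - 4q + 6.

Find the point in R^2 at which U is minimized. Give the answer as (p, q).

U(p,q) separates as A(p) + B(q) + 6, so its minimum is min A + min B + 6.
A'(p) = 6p - 12 vanishes at p ∈ {2}; B'(q) = 2q - 4 vanishes at q ∈ {2}.
Local minima of A (where A''>0): A(2)=-12. Local minima of B: B(2)=-4.
So the global minimum of U is A(2) + B(2) + 6 = -12 − 4 + 6 = -10, attained at (2, 2).

(2, 2)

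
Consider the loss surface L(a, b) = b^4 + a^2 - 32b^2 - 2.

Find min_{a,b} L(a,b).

-258

L(a,b) separates as P(a) + Q(b) − 2, so its minimum is min P + min Q − 2.
P'(a) = 2a vanishes at a ∈ {0}; Q'(b) = 4b(b - 4)(b + 4) vanishes at b ∈ {-4, 0, 4}.
Local minima of P (where P''>0): P(0)=0. Local minima of Q: Q(-4)=-256, Q(4)=-256.
So the global minimum of L is P(0) + Q(-4) − 2 = 0 − 256 − 2 = -258, attained at (0, -4).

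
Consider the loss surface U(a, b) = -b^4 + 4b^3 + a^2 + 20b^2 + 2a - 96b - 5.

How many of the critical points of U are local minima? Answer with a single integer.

U separates as a function of a plus a function of b, so ∇U=0 decouples.
∂U/∂a = 2(a + 1) = 0 at a ∈ {-1}; ∂U/∂b = -4(b - 4)(b - 2)(b + 3) = 0 at b ∈ {-3, 2, 4}.
The Hessian is diagonal: diag(U_aa, U_bb). Second derivatives: U_aa(-1)=2; U_bb(-3)=-140, U_bb(2)=40, U_bb(4)=-56.
Local minima occur where both diagonal entries positive: (-1, 2). Count: 1.

1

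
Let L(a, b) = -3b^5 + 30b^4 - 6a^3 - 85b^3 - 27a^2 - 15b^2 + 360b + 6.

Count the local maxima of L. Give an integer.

L separates as a function of a plus a function of b, so ∇L=0 decouples.
∂L/∂a = -18a(a + 3) = 0 at a ∈ {-3, 0}; ∂L/∂b = -15(b - 4)(b - 3)(b - 2)(b + 1) = 0 at b ∈ {-1, 2, 3, 4}.
The Hessian is diagonal: diag(L_aa, L_bb). Second derivatives: L_aa(-3)=54, L_aa(0)=-54; L_bb(-1)=900, L_bb(2)=-90, L_bb(3)=60, L_bb(4)=-150.
Local maxima occur where both diagonal entries negative: (0, 2), (0, 4). Count: 2.

2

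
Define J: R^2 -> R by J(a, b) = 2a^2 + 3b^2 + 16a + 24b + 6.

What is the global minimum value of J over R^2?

J(a,b) separates as P(a) + Q(b) + 6, so its minimum is min P + min Q + 6.
P'(a) = 4a + 16 vanishes at a ∈ {-4}; Q'(b) = 6b + 24 vanishes at b ∈ {-4}.
Local minima of P (where P''>0): P(-4)=-32. Local minima of Q: Q(-4)=-48.
So the global minimum of J is P(-4) + Q(-4) + 6 = -32 − 48 + 6 = -74, attained at (-4, -4).

-74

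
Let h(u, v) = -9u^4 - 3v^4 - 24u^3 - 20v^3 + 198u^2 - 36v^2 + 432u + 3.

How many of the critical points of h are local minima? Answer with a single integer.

h separates as a function of u plus a function of v, so ∇h=0 decouples.
∂h/∂u = -36(u - 3)(u + 1)(u + 4) = 0 at u ∈ {-4, -1, 3}; ∂h/∂v = -12v(v + 2)(v + 3) = 0 at v ∈ {-3, -2, 0}.
The Hessian is diagonal: diag(h_uu, h_vv). Second derivatives: h_uu(-4)=-756, h_uu(-1)=432, h_uu(3)=-1008; h_vv(-3)=-36, h_vv(-2)=24, h_vv(0)=-72.
Local minima occur where both diagonal entries positive: (-1, -2). Count: 1.

1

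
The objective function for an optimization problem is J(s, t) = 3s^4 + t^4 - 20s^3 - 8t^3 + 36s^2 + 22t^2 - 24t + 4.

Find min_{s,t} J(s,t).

-5

J(s,t) separates as P(s) + Q(t) + 4, so its minimum is min P + min Q + 4.
P'(s) = 12s(s - 3)(s - 2) vanishes at s ∈ {0, 2, 3}; Q'(t) = 4(t - 3)(t - 2)(t - 1) vanishes at t ∈ {1, 2, 3}.
Local minima of P (where P''>0): P(0)=0, P(3)=27. Local minima of Q: Q(1)=-9, Q(3)=-9.
So the global minimum of J is P(0) + Q(1) + 4 = 0 − 9 + 4 = -5, attained at (0, 1).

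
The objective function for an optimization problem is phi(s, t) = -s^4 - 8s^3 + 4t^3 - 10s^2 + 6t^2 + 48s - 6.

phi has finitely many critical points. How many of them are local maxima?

phi separates as a function of s plus a function of t, so ∇phi=0 decouples.
∂phi/∂s = -4(s - 1)(s + 3)(s + 4) = 0 at s ∈ {-4, -3, 1}; ∂phi/∂t = 12t(t + 1) = 0 at t ∈ {-1, 0}.
The Hessian is diagonal: diag(phi_ss, phi_tt). Second derivatives: phi_ss(-4)=-20, phi_ss(-3)=16, phi_ss(1)=-80; phi_tt(-1)=-12, phi_tt(0)=12.
Local maxima occur where both diagonal entries negative: (-4, -1), (1, -1). Count: 2.

2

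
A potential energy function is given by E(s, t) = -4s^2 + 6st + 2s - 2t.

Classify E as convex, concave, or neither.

E is quadratic, so its Hessian is the constant matrix H = [[-8, 6], [6, 0]].
det(H) = -36, tr(H) = -8.
det(H) < 0, so H is indefinite: neither convex nor concave.

neither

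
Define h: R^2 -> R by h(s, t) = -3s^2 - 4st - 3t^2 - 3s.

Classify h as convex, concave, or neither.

h is quadratic, so its Hessian is the constant matrix H = [[-6, -4], [-4, -6]].
det(H) = 20, tr(H) = -12.
det(H) > 0 and tr(H) < 0, so H is negative definite everywhere: concave.

concave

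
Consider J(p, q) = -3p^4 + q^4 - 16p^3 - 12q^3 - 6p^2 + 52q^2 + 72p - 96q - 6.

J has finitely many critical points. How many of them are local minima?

J separates as a function of p plus a function of q, so ∇J=0 decouples.
∂J/∂p = -12(p - 1)(p + 2)(p + 3) = 0 at p ∈ {-3, -2, 1}; ∂J/∂q = 4(q - 4)(q - 3)(q - 2) = 0 at q ∈ {2, 3, 4}.
The Hessian is diagonal: diag(J_pp, J_qq). Second derivatives: J_pp(-3)=-48, J_pp(-2)=36, J_pp(1)=-144; J_qq(2)=8, J_qq(3)=-4, J_qq(4)=8.
Local minima occur where both diagonal entries positive: (-2, 2), (-2, 4). Count: 2.

2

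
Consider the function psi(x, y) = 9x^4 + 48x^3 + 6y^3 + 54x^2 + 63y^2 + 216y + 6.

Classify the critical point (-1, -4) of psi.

local maximum

The mixed partial ∂²psi/∂x∂y is 0, so the Hessian at any point is diag(psi_xx, psi_yy) = diag(36(3x^2 + 8x + 3), 18(2y + 7)).
At (-1, -4): H = diag(-72, -18).
Both eigenvalues are negative, so H is negative definite: a local maximum.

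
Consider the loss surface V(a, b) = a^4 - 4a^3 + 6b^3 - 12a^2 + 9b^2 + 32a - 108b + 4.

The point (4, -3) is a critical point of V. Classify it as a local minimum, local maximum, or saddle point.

saddle point

The mixed partial ∂²V/∂a∂b is 0, so the Hessian at any point is diag(V_aa, V_bb) = diag(12(a^2 - 2a - 2), 18(2b + 1)).
At (4, -3): H = diag(72, -90).
The eigenvalues have opposite signs, so H is indefinite: a saddle point.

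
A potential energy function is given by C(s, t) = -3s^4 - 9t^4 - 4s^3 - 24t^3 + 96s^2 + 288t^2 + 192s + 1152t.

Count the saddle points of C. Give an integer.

4

C separates as a function of s plus a function of t, so ∇C=0 decouples.
∂C/∂s = -12(s - 4)(s + 1)(s + 4) = 0 at s ∈ {-4, -1, 4}; ∂C/∂t = -36(t - 4)(t + 2)(t + 4) = 0 at t ∈ {-4, -2, 4}.
The Hessian is diagonal: diag(C_ss, C_tt). Second derivatives: C_ss(-4)=-288, C_ss(-1)=180, C_ss(4)=-480; C_tt(-4)=-576, C_tt(-2)=432, C_tt(4)=-1728.
Saddle points occur where the two diagonal entries have opposite signs: (-4, -2), (-1, -4), (-1, 4), (4, -2). Count: 4.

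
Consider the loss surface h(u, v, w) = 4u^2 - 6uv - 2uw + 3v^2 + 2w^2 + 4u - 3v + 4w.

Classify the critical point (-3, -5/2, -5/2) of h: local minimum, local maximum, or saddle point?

local minimum

The Hessian is constant: H = [[8, -6, -2], [-6, 6, 0], [-2, 0, 4]].
Leading principal minors: Δ₁ = 8, Δ₂ = 12, Δ₃ = 24.
All leading minors are positive, so H is positive definite: a local minimum.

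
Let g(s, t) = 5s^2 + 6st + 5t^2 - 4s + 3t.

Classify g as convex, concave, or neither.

convex

g is quadratic, so its Hessian is the constant matrix H = [[10, 6], [6, 10]].
det(H) = 64, tr(H) = 20.
det(H) > 0 and tr(H) > 0, so H is positive definite everywhere: convex.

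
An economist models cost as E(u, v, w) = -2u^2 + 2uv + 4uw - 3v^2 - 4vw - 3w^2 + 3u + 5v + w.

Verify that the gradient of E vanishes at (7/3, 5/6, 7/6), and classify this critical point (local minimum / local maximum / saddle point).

local maximum

∇E = (-4u + 2v + 4w + 3, 2u - 6v - 4w + 5, 4u - 4v - 6w + 1); substituting (7/3, 5/6, 7/6) gives ∇E = (0, 0, 0), so (7/3, 5/6, 7/6) is indeed a critical point.
The Hessian is constant: H = [[-4, 2, 4], [2, -6, -4], [4, -4, -6]].
Leading principal minors: Δ₁ = -4, Δ₂ = 20, Δ₃ = -24.
The minors alternate sign starting negative (−, +, −), so H is negative definite: a local maximum.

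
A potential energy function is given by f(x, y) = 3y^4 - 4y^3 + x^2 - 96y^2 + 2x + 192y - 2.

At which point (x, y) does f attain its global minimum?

(-1, -4)

f(x,y) separates as P(x) + Q(y) − 2, so its minimum is min P + min Q − 2.
P'(x) = 2x + 2 vanishes at x ∈ {-1}; Q'(y) = 12(y - 4)(y - 1)(y + 4) vanishes at y ∈ {-4, 1, 4}.
Local minima of P (where P''>0): P(-1)=-1. Local minima of Q: Q(-4)=-1280, Q(4)=-256.
So the global minimum of f is P(-1) + Q(-4) − 2 = -1 − 1280 − 2 = -1283, attained at (-1, -4).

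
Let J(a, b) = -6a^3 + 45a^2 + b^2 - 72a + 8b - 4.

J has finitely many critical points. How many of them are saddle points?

1

J separates as a function of a plus a function of b, so ∇J=0 decouples.
∂J/∂a = -18(a - 4)(a - 1) = 0 at a ∈ {1, 4}; ∂J/∂b = 2(b + 4) = 0 at b ∈ {-4}.
The Hessian is diagonal: diag(J_aa, J_bb). Second derivatives: J_aa(1)=54, J_aa(4)=-54; J_bb(-4)=2.
Saddle points occur where the two diagonal entries have opposite signs: (4, -4). Count: 1.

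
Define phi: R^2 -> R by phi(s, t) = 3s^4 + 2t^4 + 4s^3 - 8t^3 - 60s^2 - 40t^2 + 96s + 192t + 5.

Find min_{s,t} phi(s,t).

-1385

phi(s,t) separates as P(s) + Q(t) + 5, so its minimum is min P + min Q + 5.
P'(s) = 12(s - 2)(s - 1)(s + 4) vanishes at s ∈ {-4, 1, 2}; Q'(t) = 8(t - 4)(t - 2)(t + 3) vanishes at t ∈ {-3, 2, 4}.
Local minima of P (where P''>0): P(-4)=-832, P(2)=32. Local minima of Q: Q(-3)=-558, Q(4)=128.
So the global minimum of phi is P(-4) + Q(-3) + 5 = -832 − 558 + 5 = -1385, attained at (-4, -3).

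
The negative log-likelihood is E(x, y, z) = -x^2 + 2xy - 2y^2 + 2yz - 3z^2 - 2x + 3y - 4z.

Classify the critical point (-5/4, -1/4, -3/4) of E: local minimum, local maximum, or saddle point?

The Hessian is constant: H = [[-2, 2, 0], [2, -4, 2], [0, 2, -6]].
Leading principal minors: Δ₁ = -2, Δ₂ = 4, Δ₃ = -16.
The minors alternate sign starting negative (−, +, −), so H is negative definite: a local maximum.

local maximum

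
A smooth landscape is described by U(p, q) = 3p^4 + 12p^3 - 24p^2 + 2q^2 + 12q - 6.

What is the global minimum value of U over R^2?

U(p,q) separates as A(p) + B(q) − 6, so its minimum is min A + min B − 6.
A'(p) = 12p(p - 1)(p + 4) vanishes at p ∈ {-4, 0, 1}; B'(q) = 4q + 12 vanishes at q ∈ {-3}.
Local minima of A (where A''>0): A(-4)=-384, A(1)=-9. Local minima of B: B(-3)=-18.
So the global minimum of U is A(-4) + B(-3) − 6 = -384 − 18 − 6 = -408, attained at (-4, -3).

-408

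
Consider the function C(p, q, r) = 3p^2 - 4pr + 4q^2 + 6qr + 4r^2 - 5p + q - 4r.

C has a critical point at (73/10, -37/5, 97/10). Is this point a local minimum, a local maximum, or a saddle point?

The Hessian is constant: H = [[6, 0, -4], [0, 8, 6], [-4, 6, 8]].
Leading principal minors: Δ₁ = 6, Δ₂ = 48, Δ₃ = 40.
All leading minors are positive, so H is positive definite: a local minimum.

local minimum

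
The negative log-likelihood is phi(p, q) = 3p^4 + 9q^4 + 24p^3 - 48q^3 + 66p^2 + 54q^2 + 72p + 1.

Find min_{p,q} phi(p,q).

-107

phi(p,q) separates as A(p) + B(q) + 1, so its minimum is min A + min B + 1.
A'(p) = 12(p + 1)(p + 2)(p + 3) vanishes at p ∈ {-3, -2, -1}; B'(q) = 36q(q - 3)(q - 1) vanishes at q ∈ {0, 1, 3}.
Local minima of A (where A''>0): A(-3)=-27, A(-1)=-27. Local minima of B: B(0)=0, B(3)=-81.
So the global minimum of phi is A(-3) + B(3) + 1 = -27 − 81 + 1 = -107, attained at (-3, 3).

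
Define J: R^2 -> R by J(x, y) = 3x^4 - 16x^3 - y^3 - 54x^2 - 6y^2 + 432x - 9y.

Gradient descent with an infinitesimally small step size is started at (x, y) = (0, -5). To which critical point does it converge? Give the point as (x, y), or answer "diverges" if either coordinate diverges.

J is separable, so gradient descent decouples: x follows -∂J/∂x, y follows -∂J/∂y.
∂J/∂x = 12(x - 4)(x - 3)(x + 3); at x=0 this is 432, so x decreases.
∂J/∂y = -3(y + 1)(y + 3); at y=-5 this is -24, so y increases.
x converges to its nearest critical value -3 (a local min of the x-part); y converges to -3. The iterate converges to (-3, -3).

(-3, -3)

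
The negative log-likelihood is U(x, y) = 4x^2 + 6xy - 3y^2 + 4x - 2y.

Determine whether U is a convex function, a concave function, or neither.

U is quadratic, so its Hessian is the constant matrix H = [[8, 6], [6, -6]].
det(H) = -84, tr(H) = 2.
det(H) < 0, so H is indefinite: neither convex nor concave.

neither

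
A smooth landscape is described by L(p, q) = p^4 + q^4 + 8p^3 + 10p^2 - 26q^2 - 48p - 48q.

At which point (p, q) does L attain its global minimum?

L(p,q) separates as A(p) + B(q), so its minimum is min A + min B.
A'(p) = 4(p - 1)(p + 3)(p + 4) vanishes at p ∈ {-4, -3, 1}; B'(q) = 4(q - 4)(q + 1)(q + 3) vanishes at q ∈ {-3, -1, 4}.
Local minima of A (where A''>0): A(-4)=96, A(1)=-29. Local minima of B: B(-3)=-9, B(4)=-352.
So the global minimum of L is A(1) + B(4) = -29 − 352 = -381, attained at (1, 4).

(1, 4)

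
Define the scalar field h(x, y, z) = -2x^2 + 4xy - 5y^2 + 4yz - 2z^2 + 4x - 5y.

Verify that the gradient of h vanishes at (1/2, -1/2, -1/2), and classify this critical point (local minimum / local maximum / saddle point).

∇h = (-4x + 4y + 4, 4x - 10y + 4z - 5, 4y - 4z); substituting (1/2, -1/2, -1/2) gives ∇h = (0, 0, 0), so (1/2, -1/2, -1/2) is indeed a critical point.
The Hessian is constant: H = [[-4, 4, 0], [4, -10, 4], [0, 4, -4]].
Leading principal minors: Δ₁ = -4, Δ₂ = 24, Δ₃ = -32.
The minors alternate sign starting negative (−, +, −), so H is negative definite: a local maximum.

local maximum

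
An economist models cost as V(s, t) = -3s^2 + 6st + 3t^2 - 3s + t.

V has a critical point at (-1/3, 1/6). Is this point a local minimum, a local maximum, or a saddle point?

saddle point

The Hessian of V is constant: H = [[-6, 6], [6, 6]].
det(H) = (-6)·6 − 6² = -72.
Since det(H) < 0, H is indefinite and the critical point is a saddle point.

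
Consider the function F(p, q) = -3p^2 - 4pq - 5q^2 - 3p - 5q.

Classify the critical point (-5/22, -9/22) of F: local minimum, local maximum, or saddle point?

The Hessian of F is constant: H = [[-6, -4], [-4, -10]].
det(H) = (-6)·(-10) − (-4)² = 44.
det(H) > 0 and tr(H) = -16 < 0, so H is negative definite and the point is a local maximum.

local maximum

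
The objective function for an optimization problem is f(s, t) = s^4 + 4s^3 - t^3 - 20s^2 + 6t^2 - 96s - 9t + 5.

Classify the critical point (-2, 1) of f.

The mixed partial ∂²f/∂s∂t is 0, so the Hessian at any point is diag(f_ss, f_tt) = diag(4(3s^2 + 6s - 10), 6(-t + 2)).
At (-2, 1): H = diag(-40, 6).
The eigenvalues have opposite signs, so H is indefinite: a saddle point.

saddle point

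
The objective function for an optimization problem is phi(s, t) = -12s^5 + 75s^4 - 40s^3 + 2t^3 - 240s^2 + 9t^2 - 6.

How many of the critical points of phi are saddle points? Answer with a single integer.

4

phi separates as a function of s plus a function of t, so ∇phi=0 decouples.
∂phi/∂s = -60s(s - 4)(s - 2)(s + 1) = 0 at s ∈ {-1, 0, 2, 4}; ∂phi/∂t = 6t(t + 3) = 0 at t ∈ {-3, 0}.
The Hessian is diagonal: diag(phi_ss, phi_tt). Second derivatives: phi_ss(-1)=900, phi_ss(0)=-480, phi_ss(2)=720, phi_ss(4)=-2400; phi_tt(-3)=-18, phi_tt(0)=18.
Saddle points occur where the two diagonal entries have opposite signs: (-1, -3), (0, 0), (2, -3), (4, 0). Count: 4.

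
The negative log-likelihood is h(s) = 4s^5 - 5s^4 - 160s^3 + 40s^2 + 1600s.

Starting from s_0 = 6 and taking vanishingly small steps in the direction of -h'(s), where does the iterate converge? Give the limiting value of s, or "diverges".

h'(s) = 20(s - 5)(s - 2)(s + 2)(s + 4), so h'(6) = 6400.
Gradient descent moves in the -h' direction, i.e. s is decreasing.
The nearest critical point in that direction is s = 5, where h'' = 3780 > 0 (a local minimum). The iterate converges there.

5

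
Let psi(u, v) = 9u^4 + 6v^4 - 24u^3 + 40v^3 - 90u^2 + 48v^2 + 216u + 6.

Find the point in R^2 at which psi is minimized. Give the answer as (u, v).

psi(u,v) separates as P(u) + Q(v) + 6, so its minimum is min P + min Q + 6.
P'(u) = 36(u - 3)(u - 1)(u + 2) vanishes at u ∈ {-2, 1, 3}; Q'(v) = 24v(v + 1)(v + 4) vanishes at v ∈ {-4, -1, 0}.
Local minima of P (where P''>0): P(-2)=-456, P(3)=-81. Local minima of Q: Q(-4)=-256, Q(0)=0.
So the global minimum of psi is P(-2) + Q(-4) + 6 = -456 − 256 + 6 = -706, attained at (-2, -4).

(-2, -4)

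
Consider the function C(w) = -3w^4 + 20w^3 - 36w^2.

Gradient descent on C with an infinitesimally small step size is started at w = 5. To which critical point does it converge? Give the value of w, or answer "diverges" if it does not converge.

C'(w) = -12w(w - 3)(w - 2), so C'(5) = -360.
Gradient descent moves in the -C' direction, i.e. w is increasing.
There is no critical point above w=5, and C' keeps the same sign, so the iterate runs off to +∞.

diverges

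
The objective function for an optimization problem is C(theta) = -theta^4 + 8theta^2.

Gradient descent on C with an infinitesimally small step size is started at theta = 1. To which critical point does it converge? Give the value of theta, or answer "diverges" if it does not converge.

C'(theta) = -4theta(theta - 2)(theta + 2), so C'(1) = 12.
Gradient descent moves in the -C' direction, i.e. theta is decreasing.
The nearest critical point in that direction is theta = 0, where C'' = 16 > 0 (a local minimum). The iterate converges there.

0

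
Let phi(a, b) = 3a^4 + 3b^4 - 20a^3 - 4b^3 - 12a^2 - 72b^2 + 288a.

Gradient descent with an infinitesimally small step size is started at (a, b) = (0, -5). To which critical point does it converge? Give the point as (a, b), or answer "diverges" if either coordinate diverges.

(-2, -3)

phi is separable, so gradient descent decouples: a follows -∂phi/∂a, b follows -∂phi/∂b.
∂phi/∂a = 12(a - 4)(a - 3)(a + 2); at a=0 this is 288, so a decreases.
∂phi/∂b = 12b(b - 4)(b + 3); at b=-5 this is -1080, so b increases.
a converges to its nearest critical value -2 (a local min of the a-part); b converges to -3. The iterate converges to (-2, -3).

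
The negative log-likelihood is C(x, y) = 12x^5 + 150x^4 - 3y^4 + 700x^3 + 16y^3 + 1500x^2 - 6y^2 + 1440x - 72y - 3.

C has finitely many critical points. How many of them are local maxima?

4

C separates as a function of x plus a function of y, so ∇C=0 decouples.
∂C/∂x = 60(x + 1)(x + 2)(x + 3)(x + 4) = 0 at x ∈ {-4, -3, -2, -1}; ∂C/∂y = -12(y - 3)(y - 2)(y + 1) = 0 at y ∈ {-1, 2, 3}.
The Hessian is diagonal: diag(C_xx, C_yy). Second derivatives: C_xx(-4)=-360, C_xx(-3)=120, C_xx(-2)=-120, C_xx(-1)=360; C_yy(-1)=-144, C_yy(2)=36, C_yy(3)=-48.
Local maxima occur where both diagonal entries negative: (-4, -1), (-4, 3), (-2, -1), (-2, 3). Count: 4.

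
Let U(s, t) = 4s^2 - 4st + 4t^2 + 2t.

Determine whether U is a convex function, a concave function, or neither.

convex

U is quadratic, so its Hessian is the constant matrix H = [[8, -4], [-4, 8]].
det(H) = 48, tr(H) = 16.
det(H) > 0 and tr(H) > 0, so H is positive definite everywhere: convex.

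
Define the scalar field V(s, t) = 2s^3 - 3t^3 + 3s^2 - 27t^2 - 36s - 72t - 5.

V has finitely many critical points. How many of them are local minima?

1

V separates as a function of s plus a function of t, so ∇V=0 decouples.
∂V/∂s = 6(s - 2)(s + 3) = 0 at s ∈ {-3, 2}; ∂V/∂t = -9(t + 2)(t + 4) = 0 at t ∈ {-4, -2}.
The Hessian is diagonal: diag(V_ss, V_tt). Second derivatives: V_ss(-3)=-30, V_ss(2)=30; V_tt(-4)=18, V_tt(-2)=-18.
Local minima occur where both diagonal entries positive: (2, -4). Count: 1.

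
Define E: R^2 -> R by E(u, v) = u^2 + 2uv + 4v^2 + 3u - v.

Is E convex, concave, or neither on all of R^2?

convex

E is quadratic, so its Hessian is the constant matrix H = [[2, 2], [2, 8]].
det(H) = 12, tr(H) = 10.
det(H) > 0 and tr(H) > 0, so H is positive definite everywhere: convex.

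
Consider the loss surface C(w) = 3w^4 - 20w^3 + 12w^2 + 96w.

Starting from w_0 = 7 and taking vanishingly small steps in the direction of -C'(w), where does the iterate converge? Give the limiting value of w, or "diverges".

4

C'(w) = 12(w - 4)(w - 2)(w + 1), so C'(7) = 1440.
Gradient descent moves in the -C' direction, i.e. w is decreasing.
The nearest critical point in that direction is w = 4, where C'' = 120 > 0 (a local minimum). The iterate converges there.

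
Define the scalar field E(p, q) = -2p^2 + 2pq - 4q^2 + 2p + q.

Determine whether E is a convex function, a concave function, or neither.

E is quadratic, so its Hessian is the constant matrix H = [[-4, 2], [2, -8]].
det(H) = 28, tr(H) = -12.
det(H) > 0 and tr(H) < 0, so H is negative definite everywhere: concave.

concave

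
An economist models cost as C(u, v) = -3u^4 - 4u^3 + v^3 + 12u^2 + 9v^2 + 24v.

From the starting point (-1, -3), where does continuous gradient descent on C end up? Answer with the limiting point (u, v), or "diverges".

C is separable, so gradient descent decouples: u follows -∂C/∂u, v follows -∂C/∂v.
∂C/∂u = -12u(u - 1)(u + 2); at u=-1 this is -24, so u increases.
∂C/∂v = 3(v + 2)(v + 4); at v=-3 this is -3, so v increases.
u converges to its nearest critical value 0 (a local min of the u-part); v converges to -2. The iterate converges to (0, -2).

(0, -2)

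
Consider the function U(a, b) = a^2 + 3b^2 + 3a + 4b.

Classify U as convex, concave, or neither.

U is quadratic, so its Hessian is the constant matrix H = [[2, 0], [0, 6]].
det(H) = 12, tr(H) = 8.
det(H) > 0 and tr(H) > 0, so H is positive definite everywhere: convex.

convex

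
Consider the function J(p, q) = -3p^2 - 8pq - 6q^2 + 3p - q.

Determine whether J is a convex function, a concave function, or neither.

concave

J is quadratic, so its Hessian is the constant matrix H = [[-6, -8], [-8, -12]].
det(H) = 8, tr(H) = -18.
det(H) > 0 and tr(H) < 0, so H is negative definite everywhere: concave.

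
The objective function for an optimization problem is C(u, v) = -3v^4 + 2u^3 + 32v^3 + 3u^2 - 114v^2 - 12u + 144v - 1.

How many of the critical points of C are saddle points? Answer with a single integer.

3

C separates as a function of u plus a function of v, so ∇C=0 decouples.
∂C/∂u = 6(u - 1)(u + 2) = 0 at u ∈ {-2, 1}; ∂C/∂v = -12(v - 4)(v - 3)(v - 1) = 0 at v ∈ {1, 3, 4}.
The Hessian is diagonal: diag(C_uu, C_vv). Second derivatives: C_uu(-2)=-18, C_uu(1)=18; C_vv(1)=-72, C_vv(3)=24, C_vv(4)=-36.
Saddle points occur where the two diagonal entries have opposite signs: (-2, 3), (1, 1), (1, 4). Count: 3.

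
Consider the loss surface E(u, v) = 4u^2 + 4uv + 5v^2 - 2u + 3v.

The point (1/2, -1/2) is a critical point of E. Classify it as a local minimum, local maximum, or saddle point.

The Hessian of E is constant: H = [[8, 4], [4, 10]].
det(H) = 8·10 − 4² = 64.
det(H) > 0 and tr(H) = 18 > 0, so H is positive definite and the point is a local minimum.

local minimum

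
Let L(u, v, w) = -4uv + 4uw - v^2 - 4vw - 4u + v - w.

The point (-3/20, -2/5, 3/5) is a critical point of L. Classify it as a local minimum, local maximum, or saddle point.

saddle point

The Hessian is constant: H = [[0, -4, 4], [-4, -2, -4], [4, -4, 0]].
Leading principal minors: Δ₁ = 0, Δ₂ = -16, Δ₃ = 160.
The minors fit neither the all-positive nor the alternating-sign pattern, so H is indefinite: a saddle point.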